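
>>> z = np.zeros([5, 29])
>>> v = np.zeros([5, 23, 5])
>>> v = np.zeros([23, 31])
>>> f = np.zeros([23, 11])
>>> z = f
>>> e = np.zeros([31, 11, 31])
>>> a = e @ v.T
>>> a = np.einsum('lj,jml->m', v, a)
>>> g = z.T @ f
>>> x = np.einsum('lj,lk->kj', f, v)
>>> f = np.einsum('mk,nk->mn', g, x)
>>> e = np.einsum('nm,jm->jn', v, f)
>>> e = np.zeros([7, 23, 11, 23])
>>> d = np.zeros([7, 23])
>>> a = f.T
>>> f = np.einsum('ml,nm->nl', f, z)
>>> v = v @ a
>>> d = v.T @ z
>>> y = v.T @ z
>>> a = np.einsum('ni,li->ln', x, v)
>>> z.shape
(23, 11)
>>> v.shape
(23, 11)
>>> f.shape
(23, 31)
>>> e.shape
(7, 23, 11, 23)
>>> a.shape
(23, 31)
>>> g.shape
(11, 11)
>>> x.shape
(31, 11)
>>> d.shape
(11, 11)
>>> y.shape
(11, 11)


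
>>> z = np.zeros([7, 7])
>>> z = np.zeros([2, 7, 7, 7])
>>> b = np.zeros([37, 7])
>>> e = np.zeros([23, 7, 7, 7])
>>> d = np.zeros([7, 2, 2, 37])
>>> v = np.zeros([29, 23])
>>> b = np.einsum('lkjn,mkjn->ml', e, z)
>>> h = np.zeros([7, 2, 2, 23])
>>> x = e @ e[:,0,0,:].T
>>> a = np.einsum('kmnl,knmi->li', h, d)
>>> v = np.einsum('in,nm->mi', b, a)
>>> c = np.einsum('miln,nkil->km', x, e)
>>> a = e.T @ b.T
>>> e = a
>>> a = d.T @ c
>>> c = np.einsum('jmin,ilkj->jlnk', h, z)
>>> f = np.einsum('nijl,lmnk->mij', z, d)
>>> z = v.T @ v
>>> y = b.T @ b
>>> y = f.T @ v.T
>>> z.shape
(2, 2)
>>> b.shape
(2, 23)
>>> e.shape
(7, 7, 7, 2)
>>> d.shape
(7, 2, 2, 37)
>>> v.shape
(37, 2)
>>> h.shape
(7, 2, 2, 23)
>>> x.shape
(23, 7, 7, 23)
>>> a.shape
(37, 2, 2, 23)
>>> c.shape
(7, 7, 23, 7)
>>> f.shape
(2, 7, 7)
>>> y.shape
(7, 7, 37)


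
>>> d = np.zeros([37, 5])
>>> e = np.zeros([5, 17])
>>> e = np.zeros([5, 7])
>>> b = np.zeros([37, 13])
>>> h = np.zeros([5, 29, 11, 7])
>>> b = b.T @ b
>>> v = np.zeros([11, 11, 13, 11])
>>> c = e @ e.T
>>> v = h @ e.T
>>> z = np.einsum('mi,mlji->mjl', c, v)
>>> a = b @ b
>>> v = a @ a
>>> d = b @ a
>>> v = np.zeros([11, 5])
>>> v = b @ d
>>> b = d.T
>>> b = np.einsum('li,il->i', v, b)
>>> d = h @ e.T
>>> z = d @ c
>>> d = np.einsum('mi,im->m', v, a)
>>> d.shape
(13,)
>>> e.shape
(5, 7)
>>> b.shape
(13,)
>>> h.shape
(5, 29, 11, 7)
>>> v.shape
(13, 13)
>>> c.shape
(5, 5)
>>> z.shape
(5, 29, 11, 5)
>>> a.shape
(13, 13)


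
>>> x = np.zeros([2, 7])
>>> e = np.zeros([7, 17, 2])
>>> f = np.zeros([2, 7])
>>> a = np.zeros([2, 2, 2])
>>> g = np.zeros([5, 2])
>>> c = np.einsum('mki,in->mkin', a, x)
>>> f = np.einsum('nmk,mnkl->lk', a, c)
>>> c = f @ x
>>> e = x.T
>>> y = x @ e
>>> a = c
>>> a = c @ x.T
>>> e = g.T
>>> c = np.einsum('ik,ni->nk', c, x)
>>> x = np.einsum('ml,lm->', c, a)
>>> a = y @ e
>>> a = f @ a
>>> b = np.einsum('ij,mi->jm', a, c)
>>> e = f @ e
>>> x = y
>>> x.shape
(2, 2)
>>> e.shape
(7, 5)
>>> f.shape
(7, 2)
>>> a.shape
(7, 5)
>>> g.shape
(5, 2)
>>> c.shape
(2, 7)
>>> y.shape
(2, 2)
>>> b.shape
(5, 2)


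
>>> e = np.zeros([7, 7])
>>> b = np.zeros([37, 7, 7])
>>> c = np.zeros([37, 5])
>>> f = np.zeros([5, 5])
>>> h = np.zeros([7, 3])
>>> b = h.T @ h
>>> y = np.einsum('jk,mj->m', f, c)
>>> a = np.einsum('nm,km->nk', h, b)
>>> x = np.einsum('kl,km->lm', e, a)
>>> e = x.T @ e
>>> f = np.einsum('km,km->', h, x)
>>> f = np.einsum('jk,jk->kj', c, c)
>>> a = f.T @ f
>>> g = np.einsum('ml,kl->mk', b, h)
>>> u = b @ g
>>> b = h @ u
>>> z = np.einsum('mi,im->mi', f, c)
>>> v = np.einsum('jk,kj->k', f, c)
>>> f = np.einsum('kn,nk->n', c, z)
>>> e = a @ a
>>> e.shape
(37, 37)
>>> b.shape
(7, 7)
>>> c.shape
(37, 5)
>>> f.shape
(5,)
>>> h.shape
(7, 3)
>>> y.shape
(37,)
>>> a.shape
(37, 37)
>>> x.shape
(7, 3)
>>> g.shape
(3, 7)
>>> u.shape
(3, 7)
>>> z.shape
(5, 37)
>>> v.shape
(37,)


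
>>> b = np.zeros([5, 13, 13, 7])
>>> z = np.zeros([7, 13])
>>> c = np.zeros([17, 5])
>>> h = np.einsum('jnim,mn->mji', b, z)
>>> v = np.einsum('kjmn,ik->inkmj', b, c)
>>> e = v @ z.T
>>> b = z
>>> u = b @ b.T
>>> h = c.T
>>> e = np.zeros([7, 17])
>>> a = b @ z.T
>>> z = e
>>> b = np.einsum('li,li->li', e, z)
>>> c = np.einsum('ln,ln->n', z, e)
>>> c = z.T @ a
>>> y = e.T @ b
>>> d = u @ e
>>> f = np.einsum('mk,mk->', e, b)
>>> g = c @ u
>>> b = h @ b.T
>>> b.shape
(5, 7)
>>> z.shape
(7, 17)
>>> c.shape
(17, 7)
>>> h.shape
(5, 17)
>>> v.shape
(17, 7, 5, 13, 13)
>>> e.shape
(7, 17)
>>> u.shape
(7, 7)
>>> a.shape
(7, 7)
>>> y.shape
(17, 17)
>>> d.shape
(7, 17)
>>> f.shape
()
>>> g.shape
(17, 7)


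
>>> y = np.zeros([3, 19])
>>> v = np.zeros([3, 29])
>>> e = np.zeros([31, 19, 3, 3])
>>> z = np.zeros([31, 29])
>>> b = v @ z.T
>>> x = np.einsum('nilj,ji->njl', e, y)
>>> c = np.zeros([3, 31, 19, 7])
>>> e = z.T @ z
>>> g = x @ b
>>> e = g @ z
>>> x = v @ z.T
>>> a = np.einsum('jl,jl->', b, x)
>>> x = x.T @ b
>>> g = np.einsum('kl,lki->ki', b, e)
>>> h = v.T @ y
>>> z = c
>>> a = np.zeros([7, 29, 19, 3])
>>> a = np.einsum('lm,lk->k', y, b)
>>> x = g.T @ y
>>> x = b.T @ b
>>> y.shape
(3, 19)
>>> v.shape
(3, 29)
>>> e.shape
(31, 3, 29)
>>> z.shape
(3, 31, 19, 7)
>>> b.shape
(3, 31)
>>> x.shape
(31, 31)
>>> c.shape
(3, 31, 19, 7)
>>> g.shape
(3, 29)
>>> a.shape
(31,)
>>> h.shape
(29, 19)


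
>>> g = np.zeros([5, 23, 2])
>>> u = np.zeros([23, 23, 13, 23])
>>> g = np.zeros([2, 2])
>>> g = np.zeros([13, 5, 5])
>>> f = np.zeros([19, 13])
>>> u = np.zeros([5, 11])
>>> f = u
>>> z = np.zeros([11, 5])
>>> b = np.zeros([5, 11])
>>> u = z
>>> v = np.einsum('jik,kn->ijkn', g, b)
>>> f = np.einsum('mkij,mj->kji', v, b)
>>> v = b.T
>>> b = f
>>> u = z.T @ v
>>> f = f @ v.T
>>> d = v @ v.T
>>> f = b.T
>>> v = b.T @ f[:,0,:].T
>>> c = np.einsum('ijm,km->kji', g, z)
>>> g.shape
(13, 5, 5)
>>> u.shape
(5, 5)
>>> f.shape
(5, 11, 13)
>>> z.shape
(11, 5)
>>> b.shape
(13, 11, 5)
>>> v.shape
(5, 11, 5)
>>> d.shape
(11, 11)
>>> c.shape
(11, 5, 13)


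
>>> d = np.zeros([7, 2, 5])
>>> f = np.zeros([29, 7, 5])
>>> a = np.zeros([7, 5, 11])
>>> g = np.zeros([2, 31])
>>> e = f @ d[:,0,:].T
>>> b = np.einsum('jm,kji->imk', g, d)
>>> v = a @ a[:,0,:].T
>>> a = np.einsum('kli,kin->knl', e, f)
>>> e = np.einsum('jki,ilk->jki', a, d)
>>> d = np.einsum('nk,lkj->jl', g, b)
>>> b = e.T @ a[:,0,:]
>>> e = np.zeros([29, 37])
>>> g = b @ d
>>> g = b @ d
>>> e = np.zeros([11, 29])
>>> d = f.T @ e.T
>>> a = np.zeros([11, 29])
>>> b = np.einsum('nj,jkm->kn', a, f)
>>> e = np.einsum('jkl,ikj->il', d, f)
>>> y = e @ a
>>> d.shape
(5, 7, 11)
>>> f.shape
(29, 7, 5)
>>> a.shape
(11, 29)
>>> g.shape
(7, 5, 5)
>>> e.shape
(29, 11)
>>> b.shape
(7, 11)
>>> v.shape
(7, 5, 7)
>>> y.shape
(29, 29)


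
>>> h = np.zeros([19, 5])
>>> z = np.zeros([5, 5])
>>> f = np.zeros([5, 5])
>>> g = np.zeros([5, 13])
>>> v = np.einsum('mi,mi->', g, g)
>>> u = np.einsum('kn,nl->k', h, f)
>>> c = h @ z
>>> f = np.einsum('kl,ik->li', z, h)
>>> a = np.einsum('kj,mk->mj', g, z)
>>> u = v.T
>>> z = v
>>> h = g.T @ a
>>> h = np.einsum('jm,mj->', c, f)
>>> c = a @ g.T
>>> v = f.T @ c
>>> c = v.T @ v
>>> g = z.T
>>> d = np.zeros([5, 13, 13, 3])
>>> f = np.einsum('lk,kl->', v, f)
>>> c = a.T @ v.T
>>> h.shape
()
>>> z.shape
()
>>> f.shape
()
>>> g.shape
()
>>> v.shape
(19, 5)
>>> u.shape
()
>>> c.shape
(13, 19)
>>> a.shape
(5, 13)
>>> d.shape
(5, 13, 13, 3)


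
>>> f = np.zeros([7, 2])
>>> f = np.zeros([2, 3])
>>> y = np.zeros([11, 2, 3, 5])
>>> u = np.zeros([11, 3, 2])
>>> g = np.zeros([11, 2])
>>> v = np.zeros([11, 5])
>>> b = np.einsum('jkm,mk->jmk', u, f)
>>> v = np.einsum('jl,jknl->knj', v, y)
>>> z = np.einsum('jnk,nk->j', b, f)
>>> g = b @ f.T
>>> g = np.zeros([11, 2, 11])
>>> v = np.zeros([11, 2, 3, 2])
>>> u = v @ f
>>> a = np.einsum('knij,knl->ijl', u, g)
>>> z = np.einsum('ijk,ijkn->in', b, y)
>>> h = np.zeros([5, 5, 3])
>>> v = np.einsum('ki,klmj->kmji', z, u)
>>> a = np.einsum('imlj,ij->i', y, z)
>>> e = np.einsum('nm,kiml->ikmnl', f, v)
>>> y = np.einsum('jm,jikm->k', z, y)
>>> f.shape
(2, 3)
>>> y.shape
(3,)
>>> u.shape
(11, 2, 3, 3)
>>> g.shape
(11, 2, 11)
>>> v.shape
(11, 3, 3, 5)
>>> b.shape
(11, 2, 3)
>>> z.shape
(11, 5)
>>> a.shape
(11,)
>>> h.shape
(5, 5, 3)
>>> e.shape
(3, 11, 3, 2, 5)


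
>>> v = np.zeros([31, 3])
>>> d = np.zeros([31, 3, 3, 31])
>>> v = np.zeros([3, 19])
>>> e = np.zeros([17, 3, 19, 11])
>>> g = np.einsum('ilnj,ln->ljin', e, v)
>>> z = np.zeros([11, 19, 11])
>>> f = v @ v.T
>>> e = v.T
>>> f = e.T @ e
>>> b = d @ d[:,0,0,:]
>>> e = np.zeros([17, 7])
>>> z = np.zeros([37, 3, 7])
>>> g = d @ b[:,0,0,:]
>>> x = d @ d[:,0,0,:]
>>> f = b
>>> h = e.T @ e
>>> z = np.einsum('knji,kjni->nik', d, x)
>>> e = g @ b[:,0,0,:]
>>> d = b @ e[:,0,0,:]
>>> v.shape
(3, 19)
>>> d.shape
(31, 3, 3, 31)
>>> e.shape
(31, 3, 3, 31)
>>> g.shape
(31, 3, 3, 31)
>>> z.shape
(3, 31, 31)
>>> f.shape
(31, 3, 3, 31)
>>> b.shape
(31, 3, 3, 31)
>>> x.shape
(31, 3, 3, 31)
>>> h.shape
(7, 7)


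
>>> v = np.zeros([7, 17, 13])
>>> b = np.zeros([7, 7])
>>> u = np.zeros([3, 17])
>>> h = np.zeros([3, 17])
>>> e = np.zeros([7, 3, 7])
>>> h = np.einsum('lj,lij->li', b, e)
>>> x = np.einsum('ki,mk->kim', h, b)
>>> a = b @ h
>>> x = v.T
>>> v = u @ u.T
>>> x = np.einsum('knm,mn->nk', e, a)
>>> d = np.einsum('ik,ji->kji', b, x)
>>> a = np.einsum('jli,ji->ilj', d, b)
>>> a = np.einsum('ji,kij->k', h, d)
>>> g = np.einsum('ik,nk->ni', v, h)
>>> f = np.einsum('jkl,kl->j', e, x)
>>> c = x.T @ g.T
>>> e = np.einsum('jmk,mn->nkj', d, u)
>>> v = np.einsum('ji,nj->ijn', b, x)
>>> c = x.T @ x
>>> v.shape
(7, 7, 3)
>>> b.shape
(7, 7)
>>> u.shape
(3, 17)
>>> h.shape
(7, 3)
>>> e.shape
(17, 7, 7)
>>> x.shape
(3, 7)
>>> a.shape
(7,)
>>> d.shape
(7, 3, 7)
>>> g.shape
(7, 3)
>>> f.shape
(7,)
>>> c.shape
(7, 7)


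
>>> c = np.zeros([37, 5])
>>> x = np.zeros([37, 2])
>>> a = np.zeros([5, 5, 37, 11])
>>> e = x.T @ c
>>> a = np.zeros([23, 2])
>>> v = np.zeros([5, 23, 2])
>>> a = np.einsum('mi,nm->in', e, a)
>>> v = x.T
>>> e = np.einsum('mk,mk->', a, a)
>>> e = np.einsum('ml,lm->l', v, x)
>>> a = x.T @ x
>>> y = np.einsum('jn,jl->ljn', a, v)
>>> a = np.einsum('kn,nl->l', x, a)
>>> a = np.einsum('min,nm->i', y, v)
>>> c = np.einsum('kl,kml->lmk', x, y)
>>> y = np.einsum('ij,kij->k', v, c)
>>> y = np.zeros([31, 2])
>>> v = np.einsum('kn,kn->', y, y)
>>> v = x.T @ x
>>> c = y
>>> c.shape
(31, 2)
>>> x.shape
(37, 2)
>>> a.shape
(2,)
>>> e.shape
(37,)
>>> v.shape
(2, 2)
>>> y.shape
(31, 2)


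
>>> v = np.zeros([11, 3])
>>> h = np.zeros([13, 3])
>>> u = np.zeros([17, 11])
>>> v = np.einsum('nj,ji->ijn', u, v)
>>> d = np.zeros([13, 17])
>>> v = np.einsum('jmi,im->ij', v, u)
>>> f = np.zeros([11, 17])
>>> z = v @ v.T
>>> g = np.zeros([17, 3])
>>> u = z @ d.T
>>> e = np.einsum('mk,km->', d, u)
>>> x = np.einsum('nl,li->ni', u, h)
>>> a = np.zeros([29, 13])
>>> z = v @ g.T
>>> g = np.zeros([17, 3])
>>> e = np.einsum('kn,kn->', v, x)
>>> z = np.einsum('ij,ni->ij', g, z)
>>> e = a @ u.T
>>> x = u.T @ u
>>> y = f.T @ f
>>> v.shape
(17, 3)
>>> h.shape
(13, 3)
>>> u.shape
(17, 13)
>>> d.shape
(13, 17)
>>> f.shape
(11, 17)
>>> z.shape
(17, 3)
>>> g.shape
(17, 3)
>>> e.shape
(29, 17)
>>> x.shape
(13, 13)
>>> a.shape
(29, 13)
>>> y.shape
(17, 17)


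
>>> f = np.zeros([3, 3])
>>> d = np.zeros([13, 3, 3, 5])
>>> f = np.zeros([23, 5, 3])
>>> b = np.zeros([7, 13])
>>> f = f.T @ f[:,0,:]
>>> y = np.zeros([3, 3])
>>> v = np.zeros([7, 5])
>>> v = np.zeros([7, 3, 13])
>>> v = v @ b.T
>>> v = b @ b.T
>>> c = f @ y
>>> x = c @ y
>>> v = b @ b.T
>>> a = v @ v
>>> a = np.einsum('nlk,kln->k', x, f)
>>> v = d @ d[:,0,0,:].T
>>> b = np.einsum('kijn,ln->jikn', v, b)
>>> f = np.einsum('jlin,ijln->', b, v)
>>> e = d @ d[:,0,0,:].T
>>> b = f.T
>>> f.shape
()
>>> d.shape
(13, 3, 3, 5)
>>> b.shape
()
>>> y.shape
(3, 3)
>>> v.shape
(13, 3, 3, 13)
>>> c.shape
(3, 5, 3)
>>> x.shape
(3, 5, 3)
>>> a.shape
(3,)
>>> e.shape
(13, 3, 3, 13)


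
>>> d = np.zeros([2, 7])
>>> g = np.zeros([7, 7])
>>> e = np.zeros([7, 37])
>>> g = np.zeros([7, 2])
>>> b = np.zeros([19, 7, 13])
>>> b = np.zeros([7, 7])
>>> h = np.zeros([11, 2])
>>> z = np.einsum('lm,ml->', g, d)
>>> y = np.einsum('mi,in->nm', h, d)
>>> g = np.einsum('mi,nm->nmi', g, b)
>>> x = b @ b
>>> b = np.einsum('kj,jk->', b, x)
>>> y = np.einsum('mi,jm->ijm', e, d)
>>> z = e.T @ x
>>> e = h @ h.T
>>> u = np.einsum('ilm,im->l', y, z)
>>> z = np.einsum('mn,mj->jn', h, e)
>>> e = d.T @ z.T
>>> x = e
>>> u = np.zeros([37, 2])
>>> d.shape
(2, 7)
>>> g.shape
(7, 7, 2)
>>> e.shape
(7, 11)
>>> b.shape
()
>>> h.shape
(11, 2)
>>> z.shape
(11, 2)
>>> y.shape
(37, 2, 7)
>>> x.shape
(7, 11)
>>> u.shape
(37, 2)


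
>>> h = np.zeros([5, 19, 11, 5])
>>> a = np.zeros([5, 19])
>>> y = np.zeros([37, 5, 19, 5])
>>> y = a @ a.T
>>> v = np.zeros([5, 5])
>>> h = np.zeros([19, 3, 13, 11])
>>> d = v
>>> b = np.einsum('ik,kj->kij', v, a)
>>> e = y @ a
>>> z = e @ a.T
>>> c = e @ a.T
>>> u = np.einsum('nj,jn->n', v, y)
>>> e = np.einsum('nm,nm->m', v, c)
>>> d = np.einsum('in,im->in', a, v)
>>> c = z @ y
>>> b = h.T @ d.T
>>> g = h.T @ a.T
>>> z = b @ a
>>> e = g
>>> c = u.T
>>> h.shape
(19, 3, 13, 11)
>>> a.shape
(5, 19)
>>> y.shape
(5, 5)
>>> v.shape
(5, 5)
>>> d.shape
(5, 19)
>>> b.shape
(11, 13, 3, 5)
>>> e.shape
(11, 13, 3, 5)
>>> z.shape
(11, 13, 3, 19)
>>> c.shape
(5,)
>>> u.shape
(5,)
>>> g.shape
(11, 13, 3, 5)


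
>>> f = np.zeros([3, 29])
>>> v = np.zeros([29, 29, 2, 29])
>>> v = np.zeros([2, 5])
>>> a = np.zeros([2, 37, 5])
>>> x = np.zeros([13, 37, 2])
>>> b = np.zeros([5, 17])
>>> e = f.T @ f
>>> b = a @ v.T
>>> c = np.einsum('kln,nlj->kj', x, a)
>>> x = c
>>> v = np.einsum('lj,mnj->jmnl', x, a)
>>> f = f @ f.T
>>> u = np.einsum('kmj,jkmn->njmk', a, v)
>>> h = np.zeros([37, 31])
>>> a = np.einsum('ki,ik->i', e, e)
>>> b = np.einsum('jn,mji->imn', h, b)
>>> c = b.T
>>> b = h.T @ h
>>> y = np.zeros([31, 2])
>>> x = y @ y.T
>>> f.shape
(3, 3)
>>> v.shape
(5, 2, 37, 13)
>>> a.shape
(29,)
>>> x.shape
(31, 31)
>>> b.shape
(31, 31)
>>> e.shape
(29, 29)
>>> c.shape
(31, 2, 2)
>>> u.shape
(13, 5, 37, 2)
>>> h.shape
(37, 31)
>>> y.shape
(31, 2)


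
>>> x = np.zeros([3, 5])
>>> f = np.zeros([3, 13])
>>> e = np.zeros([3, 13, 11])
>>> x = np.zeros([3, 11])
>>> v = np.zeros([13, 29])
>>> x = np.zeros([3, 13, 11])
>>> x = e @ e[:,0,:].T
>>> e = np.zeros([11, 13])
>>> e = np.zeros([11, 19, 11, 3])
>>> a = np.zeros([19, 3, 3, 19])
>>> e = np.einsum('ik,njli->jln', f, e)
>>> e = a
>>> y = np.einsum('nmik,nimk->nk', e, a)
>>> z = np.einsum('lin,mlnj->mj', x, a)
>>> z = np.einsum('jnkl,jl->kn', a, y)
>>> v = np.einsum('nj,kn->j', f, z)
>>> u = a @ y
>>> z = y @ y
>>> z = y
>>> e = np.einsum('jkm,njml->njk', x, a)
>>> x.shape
(3, 13, 3)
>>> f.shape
(3, 13)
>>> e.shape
(19, 3, 13)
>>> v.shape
(13,)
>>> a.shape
(19, 3, 3, 19)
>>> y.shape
(19, 19)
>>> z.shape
(19, 19)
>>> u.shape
(19, 3, 3, 19)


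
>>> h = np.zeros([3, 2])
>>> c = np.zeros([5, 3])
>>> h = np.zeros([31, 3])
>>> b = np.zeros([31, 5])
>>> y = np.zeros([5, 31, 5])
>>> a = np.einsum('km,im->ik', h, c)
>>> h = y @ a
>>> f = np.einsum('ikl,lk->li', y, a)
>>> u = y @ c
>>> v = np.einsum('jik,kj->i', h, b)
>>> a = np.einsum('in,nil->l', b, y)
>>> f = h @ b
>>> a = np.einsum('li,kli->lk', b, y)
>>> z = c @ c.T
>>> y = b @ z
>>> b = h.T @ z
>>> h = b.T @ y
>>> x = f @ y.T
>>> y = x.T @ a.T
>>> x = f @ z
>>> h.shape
(5, 31, 5)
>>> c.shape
(5, 3)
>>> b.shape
(31, 31, 5)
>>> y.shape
(31, 31, 31)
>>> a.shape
(31, 5)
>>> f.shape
(5, 31, 5)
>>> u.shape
(5, 31, 3)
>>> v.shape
(31,)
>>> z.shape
(5, 5)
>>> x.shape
(5, 31, 5)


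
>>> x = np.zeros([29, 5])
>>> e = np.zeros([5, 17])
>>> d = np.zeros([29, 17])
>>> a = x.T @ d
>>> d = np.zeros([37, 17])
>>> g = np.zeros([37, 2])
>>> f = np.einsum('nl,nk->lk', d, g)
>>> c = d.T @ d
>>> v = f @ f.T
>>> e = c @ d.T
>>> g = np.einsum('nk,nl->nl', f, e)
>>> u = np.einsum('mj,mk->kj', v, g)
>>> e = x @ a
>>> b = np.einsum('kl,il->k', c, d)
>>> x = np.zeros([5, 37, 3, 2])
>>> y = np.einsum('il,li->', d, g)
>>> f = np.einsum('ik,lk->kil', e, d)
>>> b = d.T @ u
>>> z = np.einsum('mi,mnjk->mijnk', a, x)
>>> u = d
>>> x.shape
(5, 37, 3, 2)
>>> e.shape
(29, 17)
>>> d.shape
(37, 17)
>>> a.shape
(5, 17)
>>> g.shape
(17, 37)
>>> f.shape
(17, 29, 37)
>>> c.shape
(17, 17)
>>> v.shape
(17, 17)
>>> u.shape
(37, 17)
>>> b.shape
(17, 17)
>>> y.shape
()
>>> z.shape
(5, 17, 3, 37, 2)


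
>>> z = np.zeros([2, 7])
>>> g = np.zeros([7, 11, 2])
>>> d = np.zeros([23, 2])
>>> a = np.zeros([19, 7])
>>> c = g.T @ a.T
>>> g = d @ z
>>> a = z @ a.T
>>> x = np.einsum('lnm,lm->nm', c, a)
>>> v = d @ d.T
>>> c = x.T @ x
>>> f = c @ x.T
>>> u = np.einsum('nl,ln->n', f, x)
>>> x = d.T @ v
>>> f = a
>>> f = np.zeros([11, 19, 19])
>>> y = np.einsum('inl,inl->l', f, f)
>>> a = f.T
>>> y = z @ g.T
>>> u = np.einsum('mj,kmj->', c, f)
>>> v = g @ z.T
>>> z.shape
(2, 7)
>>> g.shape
(23, 7)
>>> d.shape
(23, 2)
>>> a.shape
(19, 19, 11)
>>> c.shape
(19, 19)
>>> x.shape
(2, 23)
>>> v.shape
(23, 2)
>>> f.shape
(11, 19, 19)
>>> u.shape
()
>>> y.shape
(2, 23)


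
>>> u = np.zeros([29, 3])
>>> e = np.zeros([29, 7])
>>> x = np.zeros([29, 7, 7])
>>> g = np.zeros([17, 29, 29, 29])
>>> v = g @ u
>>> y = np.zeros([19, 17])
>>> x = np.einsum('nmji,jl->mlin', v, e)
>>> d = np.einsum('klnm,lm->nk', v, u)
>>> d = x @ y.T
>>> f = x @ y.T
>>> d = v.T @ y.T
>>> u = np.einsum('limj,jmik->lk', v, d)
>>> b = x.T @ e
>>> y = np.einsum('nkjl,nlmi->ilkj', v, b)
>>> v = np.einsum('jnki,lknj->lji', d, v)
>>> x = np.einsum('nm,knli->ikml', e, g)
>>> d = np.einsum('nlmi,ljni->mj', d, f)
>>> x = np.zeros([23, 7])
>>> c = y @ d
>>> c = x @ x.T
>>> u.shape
(17, 19)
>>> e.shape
(29, 7)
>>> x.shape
(23, 7)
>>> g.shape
(17, 29, 29, 29)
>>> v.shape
(17, 3, 19)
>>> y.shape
(7, 3, 29, 29)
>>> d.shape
(29, 7)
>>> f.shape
(29, 7, 3, 19)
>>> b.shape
(17, 3, 7, 7)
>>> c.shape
(23, 23)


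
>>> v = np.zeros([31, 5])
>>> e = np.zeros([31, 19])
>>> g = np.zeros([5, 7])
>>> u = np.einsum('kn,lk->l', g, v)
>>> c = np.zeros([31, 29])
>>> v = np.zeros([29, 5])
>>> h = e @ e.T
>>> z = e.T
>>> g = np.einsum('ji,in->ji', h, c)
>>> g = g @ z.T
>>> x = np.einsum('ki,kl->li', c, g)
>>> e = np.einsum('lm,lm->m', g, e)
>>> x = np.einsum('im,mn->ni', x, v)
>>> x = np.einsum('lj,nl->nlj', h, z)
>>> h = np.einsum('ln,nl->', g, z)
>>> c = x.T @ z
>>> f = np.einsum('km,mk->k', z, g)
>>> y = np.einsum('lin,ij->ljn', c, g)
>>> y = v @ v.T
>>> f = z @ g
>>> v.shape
(29, 5)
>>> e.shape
(19,)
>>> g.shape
(31, 19)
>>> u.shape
(31,)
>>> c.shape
(31, 31, 31)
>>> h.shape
()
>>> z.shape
(19, 31)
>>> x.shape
(19, 31, 31)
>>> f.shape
(19, 19)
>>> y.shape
(29, 29)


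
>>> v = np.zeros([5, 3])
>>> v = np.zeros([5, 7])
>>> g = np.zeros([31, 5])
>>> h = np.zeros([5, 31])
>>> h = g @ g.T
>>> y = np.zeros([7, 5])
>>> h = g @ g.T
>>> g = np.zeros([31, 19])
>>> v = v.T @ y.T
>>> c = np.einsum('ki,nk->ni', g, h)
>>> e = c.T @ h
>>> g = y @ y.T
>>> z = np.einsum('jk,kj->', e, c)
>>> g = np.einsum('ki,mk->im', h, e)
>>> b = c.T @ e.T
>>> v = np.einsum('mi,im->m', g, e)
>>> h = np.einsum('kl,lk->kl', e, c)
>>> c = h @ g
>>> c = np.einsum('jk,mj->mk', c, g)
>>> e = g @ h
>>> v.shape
(31,)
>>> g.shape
(31, 19)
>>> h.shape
(19, 31)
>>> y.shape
(7, 5)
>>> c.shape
(31, 19)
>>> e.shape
(31, 31)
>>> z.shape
()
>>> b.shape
(19, 19)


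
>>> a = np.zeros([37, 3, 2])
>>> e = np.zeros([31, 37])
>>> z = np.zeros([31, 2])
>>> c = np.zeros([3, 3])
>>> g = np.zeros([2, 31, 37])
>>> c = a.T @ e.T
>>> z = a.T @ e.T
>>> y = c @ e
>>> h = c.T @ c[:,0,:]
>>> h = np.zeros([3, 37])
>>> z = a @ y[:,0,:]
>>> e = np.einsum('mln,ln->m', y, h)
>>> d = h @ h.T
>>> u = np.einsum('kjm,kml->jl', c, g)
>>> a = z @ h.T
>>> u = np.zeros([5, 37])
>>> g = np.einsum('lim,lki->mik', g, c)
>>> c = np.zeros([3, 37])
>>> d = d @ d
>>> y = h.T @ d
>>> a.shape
(37, 3, 3)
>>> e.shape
(2,)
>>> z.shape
(37, 3, 37)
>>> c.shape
(3, 37)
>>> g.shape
(37, 31, 3)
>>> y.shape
(37, 3)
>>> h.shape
(3, 37)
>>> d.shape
(3, 3)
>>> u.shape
(5, 37)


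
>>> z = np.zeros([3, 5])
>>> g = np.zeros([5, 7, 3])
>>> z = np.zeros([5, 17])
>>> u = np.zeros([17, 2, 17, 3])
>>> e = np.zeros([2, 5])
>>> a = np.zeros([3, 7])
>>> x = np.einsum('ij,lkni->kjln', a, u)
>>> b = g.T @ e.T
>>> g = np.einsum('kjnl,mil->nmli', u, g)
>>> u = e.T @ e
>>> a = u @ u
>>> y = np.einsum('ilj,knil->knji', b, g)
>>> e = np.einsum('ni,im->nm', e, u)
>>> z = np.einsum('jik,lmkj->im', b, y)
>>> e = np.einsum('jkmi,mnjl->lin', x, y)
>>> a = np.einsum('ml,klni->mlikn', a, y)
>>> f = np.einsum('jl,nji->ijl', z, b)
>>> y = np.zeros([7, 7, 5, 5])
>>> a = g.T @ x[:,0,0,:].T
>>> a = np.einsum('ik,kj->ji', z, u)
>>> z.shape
(7, 5)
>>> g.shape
(17, 5, 3, 7)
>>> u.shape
(5, 5)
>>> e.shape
(3, 17, 5)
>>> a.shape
(5, 7)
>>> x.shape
(2, 7, 17, 17)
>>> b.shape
(3, 7, 2)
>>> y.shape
(7, 7, 5, 5)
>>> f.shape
(2, 7, 5)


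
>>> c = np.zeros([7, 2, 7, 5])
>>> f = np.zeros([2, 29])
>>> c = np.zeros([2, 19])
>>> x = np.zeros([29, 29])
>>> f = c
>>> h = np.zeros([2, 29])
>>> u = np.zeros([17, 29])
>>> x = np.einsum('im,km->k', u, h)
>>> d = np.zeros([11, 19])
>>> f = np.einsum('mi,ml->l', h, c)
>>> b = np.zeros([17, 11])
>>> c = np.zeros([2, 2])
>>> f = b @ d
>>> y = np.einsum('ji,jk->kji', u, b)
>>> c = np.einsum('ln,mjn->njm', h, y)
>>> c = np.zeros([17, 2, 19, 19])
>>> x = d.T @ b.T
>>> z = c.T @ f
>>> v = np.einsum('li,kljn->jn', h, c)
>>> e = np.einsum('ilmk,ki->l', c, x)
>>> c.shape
(17, 2, 19, 19)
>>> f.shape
(17, 19)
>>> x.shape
(19, 17)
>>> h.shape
(2, 29)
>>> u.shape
(17, 29)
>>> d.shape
(11, 19)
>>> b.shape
(17, 11)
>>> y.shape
(11, 17, 29)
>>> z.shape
(19, 19, 2, 19)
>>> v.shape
(19, 19)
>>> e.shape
(2,)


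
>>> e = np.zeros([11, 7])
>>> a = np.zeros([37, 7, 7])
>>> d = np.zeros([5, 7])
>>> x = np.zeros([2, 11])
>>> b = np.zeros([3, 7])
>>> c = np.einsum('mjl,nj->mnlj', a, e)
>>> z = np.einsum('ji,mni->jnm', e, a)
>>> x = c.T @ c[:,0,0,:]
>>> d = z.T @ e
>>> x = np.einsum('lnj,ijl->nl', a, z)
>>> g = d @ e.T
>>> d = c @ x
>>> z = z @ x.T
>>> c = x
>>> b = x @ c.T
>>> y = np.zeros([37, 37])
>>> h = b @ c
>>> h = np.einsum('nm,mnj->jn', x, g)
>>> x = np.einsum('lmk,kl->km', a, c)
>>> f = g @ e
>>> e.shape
(11, 7)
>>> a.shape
(37, 7, 7)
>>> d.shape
(37, 11, 7, 37)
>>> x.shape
(7, 7)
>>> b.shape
(7, 7)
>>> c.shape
(7, 37)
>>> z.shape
(11, 7, 7)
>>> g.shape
(37, 7, 11)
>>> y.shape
(37, 37)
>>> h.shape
(11, 7)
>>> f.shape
(37, 7, 7)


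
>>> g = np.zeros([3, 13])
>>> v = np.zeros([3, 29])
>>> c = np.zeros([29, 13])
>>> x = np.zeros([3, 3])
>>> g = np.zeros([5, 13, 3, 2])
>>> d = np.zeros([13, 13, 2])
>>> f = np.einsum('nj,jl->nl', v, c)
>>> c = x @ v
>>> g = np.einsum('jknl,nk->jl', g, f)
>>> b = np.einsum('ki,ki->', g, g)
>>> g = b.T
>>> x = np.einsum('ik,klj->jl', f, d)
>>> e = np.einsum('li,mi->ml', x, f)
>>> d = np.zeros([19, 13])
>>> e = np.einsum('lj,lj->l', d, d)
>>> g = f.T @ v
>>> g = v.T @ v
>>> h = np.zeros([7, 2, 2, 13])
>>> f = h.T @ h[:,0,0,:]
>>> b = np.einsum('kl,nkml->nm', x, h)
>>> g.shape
(29, 29)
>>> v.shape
(3, 29)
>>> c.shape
(3, 29)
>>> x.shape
(2, 13)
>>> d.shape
(19, 13)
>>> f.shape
(13, 2, 2, 13)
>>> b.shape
(7, 2)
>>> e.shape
(19,)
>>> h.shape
(7, 2, 2, 13)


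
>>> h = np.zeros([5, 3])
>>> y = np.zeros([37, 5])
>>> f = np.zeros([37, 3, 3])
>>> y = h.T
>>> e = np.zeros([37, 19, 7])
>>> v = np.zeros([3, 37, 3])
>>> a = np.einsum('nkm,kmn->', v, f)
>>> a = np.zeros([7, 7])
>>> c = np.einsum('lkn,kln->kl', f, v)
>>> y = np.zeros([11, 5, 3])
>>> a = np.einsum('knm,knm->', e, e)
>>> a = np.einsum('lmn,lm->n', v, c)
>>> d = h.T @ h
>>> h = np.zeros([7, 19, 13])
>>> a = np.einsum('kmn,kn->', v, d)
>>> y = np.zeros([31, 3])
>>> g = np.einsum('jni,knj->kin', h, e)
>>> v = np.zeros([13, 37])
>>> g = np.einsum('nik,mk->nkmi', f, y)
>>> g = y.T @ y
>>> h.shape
(7, 19, 13)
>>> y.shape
(31, 3)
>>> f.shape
(37, 3, 3)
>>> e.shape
(37, 19, 7)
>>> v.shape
(13, 37)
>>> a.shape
()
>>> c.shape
(3, 37)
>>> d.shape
(3, 3)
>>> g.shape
(3, 3)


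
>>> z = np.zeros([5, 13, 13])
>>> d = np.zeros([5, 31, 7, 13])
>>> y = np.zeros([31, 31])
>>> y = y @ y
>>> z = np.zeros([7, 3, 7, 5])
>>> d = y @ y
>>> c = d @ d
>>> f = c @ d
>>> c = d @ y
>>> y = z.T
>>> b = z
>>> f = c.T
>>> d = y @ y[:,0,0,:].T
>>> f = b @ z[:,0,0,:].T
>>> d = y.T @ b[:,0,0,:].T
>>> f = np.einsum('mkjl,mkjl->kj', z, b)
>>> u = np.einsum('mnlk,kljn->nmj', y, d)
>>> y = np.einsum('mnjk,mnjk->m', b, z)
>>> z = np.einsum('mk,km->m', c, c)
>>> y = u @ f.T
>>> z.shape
(31,)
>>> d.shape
(7, 3, 7, 7)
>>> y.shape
(7, 5, 3)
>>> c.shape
(31, 31)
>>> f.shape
(3, 7)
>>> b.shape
(7, 3, 7, 5)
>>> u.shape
(7, 5, 7)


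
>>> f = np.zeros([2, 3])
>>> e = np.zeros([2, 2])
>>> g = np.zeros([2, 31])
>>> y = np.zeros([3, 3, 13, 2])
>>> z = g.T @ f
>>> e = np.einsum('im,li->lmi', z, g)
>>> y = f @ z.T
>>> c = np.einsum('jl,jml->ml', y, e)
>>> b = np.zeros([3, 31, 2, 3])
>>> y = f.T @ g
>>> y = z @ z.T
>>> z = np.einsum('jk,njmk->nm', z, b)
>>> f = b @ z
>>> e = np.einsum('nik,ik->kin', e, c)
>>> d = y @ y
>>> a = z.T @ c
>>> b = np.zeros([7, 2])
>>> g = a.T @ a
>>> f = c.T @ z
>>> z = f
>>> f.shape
(31, 2)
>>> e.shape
(31, 3, 2)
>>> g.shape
(31, 31)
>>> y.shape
(31, 31)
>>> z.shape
(31, 2)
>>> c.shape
(3, 31)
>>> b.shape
(7, 2)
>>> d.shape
(31, 31)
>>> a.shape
(2, 31)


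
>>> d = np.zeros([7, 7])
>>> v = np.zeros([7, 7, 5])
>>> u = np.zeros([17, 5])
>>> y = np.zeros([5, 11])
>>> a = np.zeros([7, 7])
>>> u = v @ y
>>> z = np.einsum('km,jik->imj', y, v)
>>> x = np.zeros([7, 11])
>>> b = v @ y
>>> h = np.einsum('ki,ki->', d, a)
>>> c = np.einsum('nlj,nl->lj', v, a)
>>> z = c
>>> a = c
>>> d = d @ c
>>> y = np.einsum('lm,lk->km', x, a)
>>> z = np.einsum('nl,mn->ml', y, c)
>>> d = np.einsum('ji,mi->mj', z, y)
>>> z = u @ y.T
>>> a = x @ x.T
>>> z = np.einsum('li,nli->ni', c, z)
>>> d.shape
(5, 7)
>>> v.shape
(7, 7, 5)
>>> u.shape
(7, 7, 11)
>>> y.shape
(5, 11)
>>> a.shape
(7, 7)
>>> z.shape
(7, 5)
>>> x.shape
(7, 11)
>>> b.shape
(7, 7, 11)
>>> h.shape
()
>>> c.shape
(7, 5)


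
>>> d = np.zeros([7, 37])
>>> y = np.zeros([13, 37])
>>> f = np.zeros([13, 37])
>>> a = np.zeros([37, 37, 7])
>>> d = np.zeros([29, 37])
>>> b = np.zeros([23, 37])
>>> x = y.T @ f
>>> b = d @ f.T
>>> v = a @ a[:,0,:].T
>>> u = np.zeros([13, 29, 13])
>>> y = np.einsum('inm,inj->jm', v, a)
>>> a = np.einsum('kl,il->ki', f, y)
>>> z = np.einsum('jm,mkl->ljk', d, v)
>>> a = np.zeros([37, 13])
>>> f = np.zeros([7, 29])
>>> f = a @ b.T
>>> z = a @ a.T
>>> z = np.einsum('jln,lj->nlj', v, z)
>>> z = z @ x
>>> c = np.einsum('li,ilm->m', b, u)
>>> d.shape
(29, 37)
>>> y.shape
(7, 37)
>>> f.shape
(37, 29)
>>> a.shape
(37, 13)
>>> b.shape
(29, 13)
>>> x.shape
(37, 37)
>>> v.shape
(37, 37, 37)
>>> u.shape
(13, 29, 13)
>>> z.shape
(37, 37, 37)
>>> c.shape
(13,)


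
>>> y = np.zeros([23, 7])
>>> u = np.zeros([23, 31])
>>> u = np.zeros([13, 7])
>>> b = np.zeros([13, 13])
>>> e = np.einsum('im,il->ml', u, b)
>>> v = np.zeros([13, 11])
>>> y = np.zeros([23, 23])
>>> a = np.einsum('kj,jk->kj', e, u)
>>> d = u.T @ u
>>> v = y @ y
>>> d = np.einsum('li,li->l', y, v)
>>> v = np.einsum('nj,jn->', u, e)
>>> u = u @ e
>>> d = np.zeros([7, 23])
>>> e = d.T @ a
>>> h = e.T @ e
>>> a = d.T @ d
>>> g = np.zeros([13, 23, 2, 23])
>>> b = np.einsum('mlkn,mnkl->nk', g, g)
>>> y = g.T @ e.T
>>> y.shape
(23, 2, 23, 23)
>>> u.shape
(13, 13)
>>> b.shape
(23, 2)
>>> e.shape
(23, 13)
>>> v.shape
()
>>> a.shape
(23, 23)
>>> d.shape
(7, 23)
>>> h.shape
(13, 13)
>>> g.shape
(13, 23, 2, 23)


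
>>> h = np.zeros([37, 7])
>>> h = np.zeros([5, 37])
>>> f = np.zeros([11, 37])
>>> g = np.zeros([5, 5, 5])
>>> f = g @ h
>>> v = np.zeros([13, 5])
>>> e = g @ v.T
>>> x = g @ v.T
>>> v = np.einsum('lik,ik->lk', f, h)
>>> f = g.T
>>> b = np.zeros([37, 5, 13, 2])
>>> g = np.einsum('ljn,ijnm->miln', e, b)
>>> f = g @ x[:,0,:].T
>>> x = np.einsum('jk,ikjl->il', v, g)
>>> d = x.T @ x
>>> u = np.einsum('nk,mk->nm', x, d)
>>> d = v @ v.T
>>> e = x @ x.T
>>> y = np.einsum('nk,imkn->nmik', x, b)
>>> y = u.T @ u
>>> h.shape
(5, 37)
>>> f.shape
(2, 37, 5, 5)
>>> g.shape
(2, 37, 5, 13)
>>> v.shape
(5, 37)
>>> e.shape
(2, 2)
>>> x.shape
(2, 13)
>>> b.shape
(37, 5, 13, 2)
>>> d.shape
(5, 5)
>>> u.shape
(2, 13)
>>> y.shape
(13, 13)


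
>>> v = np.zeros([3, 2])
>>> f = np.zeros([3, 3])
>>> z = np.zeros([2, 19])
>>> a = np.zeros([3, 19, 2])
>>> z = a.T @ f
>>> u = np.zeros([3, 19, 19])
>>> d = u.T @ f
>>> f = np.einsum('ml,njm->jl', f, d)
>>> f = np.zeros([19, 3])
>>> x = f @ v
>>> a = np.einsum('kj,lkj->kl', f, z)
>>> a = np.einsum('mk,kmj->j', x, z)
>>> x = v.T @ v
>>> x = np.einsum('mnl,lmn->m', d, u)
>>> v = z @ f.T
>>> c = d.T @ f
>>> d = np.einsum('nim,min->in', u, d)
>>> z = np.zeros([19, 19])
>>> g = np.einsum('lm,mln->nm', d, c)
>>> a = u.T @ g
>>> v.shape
(2, 19, 19)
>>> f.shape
(19, 3)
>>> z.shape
(19, 19)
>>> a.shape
(19, 19, 3)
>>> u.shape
(3, 19, 19)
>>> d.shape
(19, 3)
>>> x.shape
(19,)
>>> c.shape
(3, 19, 3)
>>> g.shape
(3, 3)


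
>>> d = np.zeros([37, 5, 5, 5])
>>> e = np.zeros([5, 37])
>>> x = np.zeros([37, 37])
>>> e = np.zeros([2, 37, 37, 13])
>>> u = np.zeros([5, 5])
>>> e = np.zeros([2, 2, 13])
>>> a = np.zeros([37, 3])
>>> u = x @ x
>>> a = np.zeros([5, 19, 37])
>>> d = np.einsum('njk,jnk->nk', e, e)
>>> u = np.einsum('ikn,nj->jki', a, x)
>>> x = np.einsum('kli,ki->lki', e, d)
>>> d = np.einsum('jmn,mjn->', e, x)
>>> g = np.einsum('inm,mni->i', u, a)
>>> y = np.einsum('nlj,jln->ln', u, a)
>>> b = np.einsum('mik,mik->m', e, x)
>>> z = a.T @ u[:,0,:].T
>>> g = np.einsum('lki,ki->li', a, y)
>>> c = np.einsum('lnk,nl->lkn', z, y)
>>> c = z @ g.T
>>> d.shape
()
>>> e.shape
(2, 2, 13)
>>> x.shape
(2, 2, 13)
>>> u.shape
(37, 19, 5)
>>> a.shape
(5, 19, 37)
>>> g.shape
(5, 37)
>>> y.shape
(19, 37)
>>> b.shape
(2,)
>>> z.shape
(37, 19, 37)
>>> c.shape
(37, 19, 5)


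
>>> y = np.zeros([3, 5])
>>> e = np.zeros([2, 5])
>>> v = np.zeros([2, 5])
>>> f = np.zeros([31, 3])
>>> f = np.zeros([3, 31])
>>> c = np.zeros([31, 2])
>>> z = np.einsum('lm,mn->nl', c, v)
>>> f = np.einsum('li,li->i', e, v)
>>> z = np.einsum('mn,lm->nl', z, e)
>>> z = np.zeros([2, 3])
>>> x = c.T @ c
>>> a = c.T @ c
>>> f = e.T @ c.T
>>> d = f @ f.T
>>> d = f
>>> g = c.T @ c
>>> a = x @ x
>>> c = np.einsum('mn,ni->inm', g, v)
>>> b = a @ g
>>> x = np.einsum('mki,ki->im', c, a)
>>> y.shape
(3, 5)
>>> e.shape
(2, 5)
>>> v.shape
(2, 5)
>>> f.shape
(5, 31)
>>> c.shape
(5, 2, 2)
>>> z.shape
(2, 3)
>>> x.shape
(2, 5)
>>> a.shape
(2, 2)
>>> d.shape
(5, 31)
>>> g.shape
(2, 2)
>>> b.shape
(2, 2)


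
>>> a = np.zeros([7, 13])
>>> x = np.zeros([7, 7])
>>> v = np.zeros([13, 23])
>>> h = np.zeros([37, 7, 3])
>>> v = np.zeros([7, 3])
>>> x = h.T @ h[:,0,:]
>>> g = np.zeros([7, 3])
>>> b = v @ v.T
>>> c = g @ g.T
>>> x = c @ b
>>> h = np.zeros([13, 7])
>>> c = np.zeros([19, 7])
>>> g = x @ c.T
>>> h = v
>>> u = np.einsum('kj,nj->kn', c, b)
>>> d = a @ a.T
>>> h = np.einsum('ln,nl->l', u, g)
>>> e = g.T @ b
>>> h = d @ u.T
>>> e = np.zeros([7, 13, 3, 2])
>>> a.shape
(7, 13)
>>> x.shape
(7, 7)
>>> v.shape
(7, 3)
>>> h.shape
(7, 19)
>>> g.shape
(7, 19)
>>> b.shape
(7, 7)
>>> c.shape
(19, 7)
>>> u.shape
(19, 7)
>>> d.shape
(7, 7)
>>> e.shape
(7, 13, 3, 2)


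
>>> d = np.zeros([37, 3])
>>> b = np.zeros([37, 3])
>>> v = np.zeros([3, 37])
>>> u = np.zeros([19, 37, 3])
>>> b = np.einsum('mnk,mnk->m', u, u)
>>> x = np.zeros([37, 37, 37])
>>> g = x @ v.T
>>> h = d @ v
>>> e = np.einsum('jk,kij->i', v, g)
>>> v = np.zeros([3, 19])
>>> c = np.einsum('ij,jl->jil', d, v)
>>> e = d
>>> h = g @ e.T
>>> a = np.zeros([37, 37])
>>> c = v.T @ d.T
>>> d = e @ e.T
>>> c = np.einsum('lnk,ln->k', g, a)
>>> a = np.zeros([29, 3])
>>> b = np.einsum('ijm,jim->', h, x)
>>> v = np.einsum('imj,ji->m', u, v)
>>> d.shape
(37, 37)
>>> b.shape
()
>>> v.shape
(37,)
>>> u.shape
(19, 37, 3)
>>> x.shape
(37, 37, 37)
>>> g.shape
(37, 37, 3)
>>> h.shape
(37, 37, 37)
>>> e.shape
(37, 3)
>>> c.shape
(3,)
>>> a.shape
(29, 3)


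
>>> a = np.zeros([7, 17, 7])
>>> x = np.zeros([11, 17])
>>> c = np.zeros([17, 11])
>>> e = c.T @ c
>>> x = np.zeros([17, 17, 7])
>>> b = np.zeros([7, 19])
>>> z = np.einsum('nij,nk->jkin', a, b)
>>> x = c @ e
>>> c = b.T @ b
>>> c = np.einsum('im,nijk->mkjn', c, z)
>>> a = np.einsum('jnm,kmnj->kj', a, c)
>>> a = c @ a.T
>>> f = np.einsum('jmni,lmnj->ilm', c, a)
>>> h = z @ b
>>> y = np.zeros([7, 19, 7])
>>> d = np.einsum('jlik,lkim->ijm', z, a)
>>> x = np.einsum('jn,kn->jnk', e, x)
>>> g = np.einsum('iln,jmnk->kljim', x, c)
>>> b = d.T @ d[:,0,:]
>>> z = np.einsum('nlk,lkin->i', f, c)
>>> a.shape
(19, 7, 17, 19)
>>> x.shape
(11, 11, 17)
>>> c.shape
(19, 7, 17, 7)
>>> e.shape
(11, 11)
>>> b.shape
(19, 7, 19)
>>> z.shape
(17,)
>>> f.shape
(7, 19, 7)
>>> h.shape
(7, 19, 17, 19)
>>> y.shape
(7, 19, 7)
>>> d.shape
(17, 7, 19)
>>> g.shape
(7, 11, 19, 11, 7)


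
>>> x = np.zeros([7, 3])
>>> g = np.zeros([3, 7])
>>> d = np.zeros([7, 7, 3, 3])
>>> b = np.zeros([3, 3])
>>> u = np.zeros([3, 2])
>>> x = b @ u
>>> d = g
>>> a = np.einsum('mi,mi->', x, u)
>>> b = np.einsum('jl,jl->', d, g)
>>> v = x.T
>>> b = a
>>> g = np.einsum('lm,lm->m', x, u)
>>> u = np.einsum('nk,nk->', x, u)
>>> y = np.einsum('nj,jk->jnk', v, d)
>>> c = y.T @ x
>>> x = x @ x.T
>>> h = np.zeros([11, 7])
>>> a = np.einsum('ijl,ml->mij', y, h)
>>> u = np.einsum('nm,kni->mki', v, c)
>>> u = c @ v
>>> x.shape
(3, 3)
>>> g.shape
(2,)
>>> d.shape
(3, 7)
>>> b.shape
()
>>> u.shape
(7, 2, 3)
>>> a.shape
(11, 3, 2)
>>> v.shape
(2, 3)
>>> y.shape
(3, 2, 7)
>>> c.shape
(7, 2, 2)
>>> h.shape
(11, 7)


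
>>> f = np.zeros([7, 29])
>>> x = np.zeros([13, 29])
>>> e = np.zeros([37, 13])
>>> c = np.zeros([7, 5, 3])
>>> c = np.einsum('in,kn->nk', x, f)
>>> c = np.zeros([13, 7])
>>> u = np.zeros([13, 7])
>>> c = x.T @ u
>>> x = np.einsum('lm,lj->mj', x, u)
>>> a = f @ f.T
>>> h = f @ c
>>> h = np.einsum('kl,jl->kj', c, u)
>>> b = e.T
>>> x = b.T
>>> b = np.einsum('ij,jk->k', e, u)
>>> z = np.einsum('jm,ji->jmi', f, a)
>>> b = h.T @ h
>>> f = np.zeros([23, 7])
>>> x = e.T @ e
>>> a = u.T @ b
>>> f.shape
(23, 7)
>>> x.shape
(13, 13)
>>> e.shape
(37, 13)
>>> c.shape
(29, 7)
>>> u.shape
(13, 7)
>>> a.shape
(7, 13)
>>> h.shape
(29, 13)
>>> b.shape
(13, 13)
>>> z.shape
(7, 29, 7)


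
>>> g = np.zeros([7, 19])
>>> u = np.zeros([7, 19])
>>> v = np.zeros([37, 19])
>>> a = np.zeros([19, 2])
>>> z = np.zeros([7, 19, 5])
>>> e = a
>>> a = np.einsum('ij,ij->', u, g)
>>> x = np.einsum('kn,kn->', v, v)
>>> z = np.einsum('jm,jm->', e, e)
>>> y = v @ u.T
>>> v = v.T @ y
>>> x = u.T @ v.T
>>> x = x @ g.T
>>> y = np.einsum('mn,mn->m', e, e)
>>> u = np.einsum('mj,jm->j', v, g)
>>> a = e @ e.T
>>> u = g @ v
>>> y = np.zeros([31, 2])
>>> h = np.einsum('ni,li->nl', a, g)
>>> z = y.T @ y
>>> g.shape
(7, 19)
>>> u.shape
(7, 7)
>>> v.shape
(19, 7)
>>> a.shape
(19, 19)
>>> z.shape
(2, 2)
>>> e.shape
(19, 2)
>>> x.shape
(19, 7)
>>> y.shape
(31, 2)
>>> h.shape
(19, 7)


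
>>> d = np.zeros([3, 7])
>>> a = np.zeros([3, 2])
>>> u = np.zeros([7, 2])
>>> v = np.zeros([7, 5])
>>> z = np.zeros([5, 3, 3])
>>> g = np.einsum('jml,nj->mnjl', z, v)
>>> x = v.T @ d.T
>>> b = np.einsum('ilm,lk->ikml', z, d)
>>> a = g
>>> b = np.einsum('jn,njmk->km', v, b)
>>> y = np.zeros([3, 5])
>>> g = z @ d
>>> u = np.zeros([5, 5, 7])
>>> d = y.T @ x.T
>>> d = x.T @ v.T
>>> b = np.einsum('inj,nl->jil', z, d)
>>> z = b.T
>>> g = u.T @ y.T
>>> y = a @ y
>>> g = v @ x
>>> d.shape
(3, 7)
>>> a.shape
(3, 7, 5, 3)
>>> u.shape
(5, 5, 7)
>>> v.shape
(7, 5)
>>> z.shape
(7, 5, 3)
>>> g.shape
(7, 3)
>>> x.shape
(5, 3)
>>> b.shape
(3, 5, 7)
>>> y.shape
(3, 7, 5, 5)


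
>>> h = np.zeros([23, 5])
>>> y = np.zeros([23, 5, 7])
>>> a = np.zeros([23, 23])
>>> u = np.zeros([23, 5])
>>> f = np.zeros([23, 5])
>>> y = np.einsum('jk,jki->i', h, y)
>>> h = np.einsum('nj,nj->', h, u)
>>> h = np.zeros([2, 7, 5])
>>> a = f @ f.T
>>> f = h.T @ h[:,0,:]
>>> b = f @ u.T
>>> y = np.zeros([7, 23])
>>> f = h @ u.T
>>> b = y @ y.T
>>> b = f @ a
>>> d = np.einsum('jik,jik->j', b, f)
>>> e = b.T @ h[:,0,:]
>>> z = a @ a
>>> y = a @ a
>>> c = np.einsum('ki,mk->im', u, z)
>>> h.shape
(2, 7, 5)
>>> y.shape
(23, 23)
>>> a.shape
(23, 23)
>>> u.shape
(23, 5)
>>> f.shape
(2, 7, 23)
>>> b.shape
(2, 7, 23)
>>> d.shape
(2,)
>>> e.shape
(23, 7, 5)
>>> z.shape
(23, 23)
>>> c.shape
(5, 23)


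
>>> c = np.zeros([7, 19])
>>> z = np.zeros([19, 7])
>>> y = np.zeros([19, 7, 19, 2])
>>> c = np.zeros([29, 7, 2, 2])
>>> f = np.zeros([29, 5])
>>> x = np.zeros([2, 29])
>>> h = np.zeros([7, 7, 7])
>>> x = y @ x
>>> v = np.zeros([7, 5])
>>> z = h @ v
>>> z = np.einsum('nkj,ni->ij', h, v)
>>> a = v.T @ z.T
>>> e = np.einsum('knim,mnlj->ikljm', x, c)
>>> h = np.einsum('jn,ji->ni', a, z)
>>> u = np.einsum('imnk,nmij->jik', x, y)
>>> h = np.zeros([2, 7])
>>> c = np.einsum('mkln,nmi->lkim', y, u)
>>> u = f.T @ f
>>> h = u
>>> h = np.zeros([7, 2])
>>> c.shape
(19, 7, 29, 19)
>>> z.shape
(5, 7)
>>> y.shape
(19, 7, 19, 2)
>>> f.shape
(29, 5)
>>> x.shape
(19, 7, 19, 29)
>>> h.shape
(7, 2)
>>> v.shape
(7, 5)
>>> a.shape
(5, 5)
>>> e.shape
(19, 19, 2, 2, 29)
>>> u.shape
(5, 5)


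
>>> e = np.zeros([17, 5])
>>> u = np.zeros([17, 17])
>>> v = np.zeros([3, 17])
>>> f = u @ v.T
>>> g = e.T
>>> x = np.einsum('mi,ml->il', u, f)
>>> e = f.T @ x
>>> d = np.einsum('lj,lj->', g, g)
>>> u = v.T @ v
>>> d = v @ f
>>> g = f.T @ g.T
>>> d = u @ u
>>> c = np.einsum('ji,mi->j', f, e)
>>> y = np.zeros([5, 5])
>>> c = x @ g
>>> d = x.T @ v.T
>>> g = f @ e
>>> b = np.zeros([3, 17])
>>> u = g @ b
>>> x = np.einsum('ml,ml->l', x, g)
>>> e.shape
(3, 3)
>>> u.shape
(17, 17)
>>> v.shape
(3, 17)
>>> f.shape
(17, 3)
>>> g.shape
(17, 3)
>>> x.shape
(3,)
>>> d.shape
(3, 3)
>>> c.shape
(17, 5)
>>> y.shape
(5, 5)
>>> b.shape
(3, 17)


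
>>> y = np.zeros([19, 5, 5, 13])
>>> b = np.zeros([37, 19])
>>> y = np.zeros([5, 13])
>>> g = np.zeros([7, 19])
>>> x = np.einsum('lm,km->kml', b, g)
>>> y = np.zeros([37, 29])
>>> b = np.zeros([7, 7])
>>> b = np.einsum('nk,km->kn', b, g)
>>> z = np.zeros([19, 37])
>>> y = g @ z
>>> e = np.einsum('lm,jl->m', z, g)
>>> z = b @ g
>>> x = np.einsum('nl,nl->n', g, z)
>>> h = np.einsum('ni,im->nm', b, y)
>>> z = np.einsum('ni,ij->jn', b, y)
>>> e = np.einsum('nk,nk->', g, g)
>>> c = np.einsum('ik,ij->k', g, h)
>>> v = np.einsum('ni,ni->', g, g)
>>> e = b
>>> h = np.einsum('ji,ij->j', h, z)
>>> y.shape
(7, 37)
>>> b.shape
(7, 7)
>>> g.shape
(7, 19)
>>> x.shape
(7,)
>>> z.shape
(37, 7)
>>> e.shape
(7, 7)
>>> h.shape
(7,)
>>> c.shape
(19,)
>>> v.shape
()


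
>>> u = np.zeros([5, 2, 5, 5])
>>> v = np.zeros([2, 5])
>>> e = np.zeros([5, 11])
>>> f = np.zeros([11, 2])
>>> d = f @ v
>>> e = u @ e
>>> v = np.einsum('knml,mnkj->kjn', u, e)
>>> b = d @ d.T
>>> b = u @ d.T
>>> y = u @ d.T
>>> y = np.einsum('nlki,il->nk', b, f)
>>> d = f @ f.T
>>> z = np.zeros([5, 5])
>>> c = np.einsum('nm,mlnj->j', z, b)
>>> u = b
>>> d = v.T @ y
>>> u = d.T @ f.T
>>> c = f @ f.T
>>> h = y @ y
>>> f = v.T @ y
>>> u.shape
(5, 11, 11)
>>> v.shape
(5, 11, 2)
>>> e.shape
(5, 2, 5, 11)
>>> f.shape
(2, 11, 5)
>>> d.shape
(2, 11, 5)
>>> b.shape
(5, 2, 5, 11)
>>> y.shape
(5, 5)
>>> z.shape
(5, 5)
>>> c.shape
(11, 11)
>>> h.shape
(5, 5)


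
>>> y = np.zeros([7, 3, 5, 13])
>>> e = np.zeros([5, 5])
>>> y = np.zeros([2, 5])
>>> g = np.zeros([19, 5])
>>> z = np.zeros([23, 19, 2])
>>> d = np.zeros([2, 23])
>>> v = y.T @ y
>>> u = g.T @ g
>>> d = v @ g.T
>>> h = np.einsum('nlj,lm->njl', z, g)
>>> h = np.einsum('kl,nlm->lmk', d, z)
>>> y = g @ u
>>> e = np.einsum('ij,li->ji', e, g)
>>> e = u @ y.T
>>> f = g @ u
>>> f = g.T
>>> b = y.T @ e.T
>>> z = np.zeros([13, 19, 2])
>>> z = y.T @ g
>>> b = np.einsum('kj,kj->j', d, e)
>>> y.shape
(19, 5)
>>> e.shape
(5, 19)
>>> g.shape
(19, 5)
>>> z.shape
(5, 5)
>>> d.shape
(5, 19)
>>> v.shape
(5, 5)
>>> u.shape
(5, 5)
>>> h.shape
(19, 2, 5)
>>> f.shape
(5, 19)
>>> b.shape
(19,)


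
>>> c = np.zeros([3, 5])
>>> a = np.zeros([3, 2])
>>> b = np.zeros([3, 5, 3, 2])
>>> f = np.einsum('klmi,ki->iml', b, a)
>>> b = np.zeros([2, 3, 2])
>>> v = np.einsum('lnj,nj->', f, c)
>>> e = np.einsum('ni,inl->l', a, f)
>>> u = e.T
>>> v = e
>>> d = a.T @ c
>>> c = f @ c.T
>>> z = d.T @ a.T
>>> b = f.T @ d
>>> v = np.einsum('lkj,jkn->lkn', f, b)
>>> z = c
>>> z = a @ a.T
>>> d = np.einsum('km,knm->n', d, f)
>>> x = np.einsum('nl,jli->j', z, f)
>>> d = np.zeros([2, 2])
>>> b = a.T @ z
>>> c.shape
(2, 3, 3)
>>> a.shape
(3, 2)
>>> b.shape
(2, 3)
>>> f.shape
(2, 3, 5)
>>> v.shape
(2, 3, 5)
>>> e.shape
(5,)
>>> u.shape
(5,)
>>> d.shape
(2, 2)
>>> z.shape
(3, 3)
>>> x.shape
(2,)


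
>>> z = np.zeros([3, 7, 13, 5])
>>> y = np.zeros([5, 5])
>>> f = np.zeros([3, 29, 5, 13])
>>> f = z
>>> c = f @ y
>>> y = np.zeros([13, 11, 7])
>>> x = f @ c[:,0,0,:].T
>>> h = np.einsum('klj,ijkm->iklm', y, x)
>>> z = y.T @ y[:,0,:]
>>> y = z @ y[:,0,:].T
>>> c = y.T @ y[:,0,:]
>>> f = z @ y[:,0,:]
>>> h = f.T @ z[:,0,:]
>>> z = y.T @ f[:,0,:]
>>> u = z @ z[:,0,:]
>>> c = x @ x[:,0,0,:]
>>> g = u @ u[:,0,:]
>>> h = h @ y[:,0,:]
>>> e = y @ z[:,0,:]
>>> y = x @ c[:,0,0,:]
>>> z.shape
(13, 11, 13)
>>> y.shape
(3, 7, 13, 3)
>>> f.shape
(7, 11, 13)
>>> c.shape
(3, 7, 13, 3)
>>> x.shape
(3, 7, 13, 3)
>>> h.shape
(13, 11, 13)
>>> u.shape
(13, 11, 13)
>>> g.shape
(13, 11, 13)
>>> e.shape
(7, 11, 13)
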